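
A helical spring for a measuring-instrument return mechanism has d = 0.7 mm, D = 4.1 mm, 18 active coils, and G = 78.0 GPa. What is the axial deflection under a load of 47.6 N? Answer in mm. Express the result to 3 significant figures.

k = Gd⁴/(8D³N_a) = (78.0×10³)(0.7⁴)/(8·4.1³·18) = 1.887 N/mm
δ = F/k = 47.6 / 1.887 = 25.225 mm

25.2 mm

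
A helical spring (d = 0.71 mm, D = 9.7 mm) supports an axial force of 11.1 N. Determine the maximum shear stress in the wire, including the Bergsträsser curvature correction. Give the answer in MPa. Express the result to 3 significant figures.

840 MPa

Spring index C = D/d = 9.7/0.71 = 13.6620
K_B = (4C+2)/(4C−3) = 56.648/51.648 = 1.0968
τ₀ = 8FD/(πd³) = 8·11.1·9.7/(π·0.71³) = 861.36/1.1244 = 766.05 MPa
τ_max = K·τ₀ = 1.0968 × 766.05 = 840.22 MPa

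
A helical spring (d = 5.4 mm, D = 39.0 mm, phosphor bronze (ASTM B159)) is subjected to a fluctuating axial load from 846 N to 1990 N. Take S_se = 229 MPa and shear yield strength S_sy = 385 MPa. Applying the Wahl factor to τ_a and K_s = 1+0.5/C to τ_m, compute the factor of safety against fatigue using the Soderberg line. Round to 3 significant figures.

C = D/d = 39.0/5.4 = 7.2222; K_W = (4C−1)/(4C−4)+0.615/C = 1.2057; K_s = 1+0.5/C = 1.0692
F_a = (F_max−F_min)/2 = 572 N; F_m = (F_max+F_min)/2 = 1418 N
τ_a = K_W·8F_aD/(πd³) = 1.2057 × 360.76 = 434.97 MPa
τ_m = K_s·8F_mD/(πd³) = 1.0692 × 894.33 = 956.25 MPa
Soderberg: 1/n_f = τ_a/S_se + τ_m/S_sy = 434.97/229 + 956.25/385 = 1.89941 + 2.48376 = 4.3832
n_f = 1/4.3832 = 0.2281

0.228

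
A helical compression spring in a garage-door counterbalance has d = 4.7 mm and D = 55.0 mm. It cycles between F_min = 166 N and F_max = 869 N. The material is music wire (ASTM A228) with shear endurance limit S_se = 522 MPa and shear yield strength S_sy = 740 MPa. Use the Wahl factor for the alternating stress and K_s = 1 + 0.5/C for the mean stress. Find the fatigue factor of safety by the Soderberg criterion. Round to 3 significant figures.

0.499

C = D/d = 55.0/4.7 = 11.7021; K_W = (4C−1)/(4C−4)+0.615/C = 1.1226; K_s = 1+0.5/C = 1.0427
F_a = (F_max−F_min)/2 = 351.5 N; F_m = (F_max+F_min)/2 = 517.5 N
τ_a = K_W·8F_aD/(πd³) = 1.1226 × 474.17 = 532.32 MPa
τ_m = K_s·8F_mD/(πd³) = 1.0427 × 698.1 = 727.93 MPa
Soderberg: 1/n_f = τ_a/S_se + τ_m/S_sy = 532.32/522 + 727.93/740 = 1.01977 + 0.98369 = 2.0035
n_f = 1/2.0035 = 0.4991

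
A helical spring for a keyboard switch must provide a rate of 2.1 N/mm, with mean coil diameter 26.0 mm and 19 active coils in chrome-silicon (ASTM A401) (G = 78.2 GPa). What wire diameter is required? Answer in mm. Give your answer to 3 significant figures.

2.91 mm

d = (8D³N_a·k / G)^(1/4) = (8·26.0³·19·2.1 / (78.2×10³))^0.25
  = (71.742)^0.25 = 2.9103 mm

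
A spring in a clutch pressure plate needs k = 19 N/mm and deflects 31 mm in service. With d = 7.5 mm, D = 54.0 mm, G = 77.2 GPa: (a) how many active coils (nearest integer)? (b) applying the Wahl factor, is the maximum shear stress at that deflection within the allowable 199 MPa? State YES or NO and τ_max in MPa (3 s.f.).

(a) 10 coils; (b) NO, τ_max = 236 MPa

N_a = Gd⁴/(8D³k) = (77.2×10³)(7.5⁴)/(8·54.0³·19) = 10.21 → N_a = 10
Actual rate k = Gd⁴/(8D³·10) = 19.391 N/mm
Working load F = kδ = 19.391·31 = 601.11 N
C = 54.0/7.5 = 7.2000; K_W = (4C−1)/(4C−4)+0.615/C = 1.2064
τ_max = K_W·8FD/(πd³) = 1.2064·195.93 = 236.37 MPa
τ_max > 199 MPa → exceeds allowable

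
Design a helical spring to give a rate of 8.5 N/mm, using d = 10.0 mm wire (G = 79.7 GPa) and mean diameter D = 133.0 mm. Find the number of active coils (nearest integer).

N_a = Gd⁴/(8D³k) = (79.7×10³ × 10.0⁴)/(8 × 133.0³ × 8.5)
    = 7.97e+08 / 1.59979e+08 = 4.982 → 5 coils

5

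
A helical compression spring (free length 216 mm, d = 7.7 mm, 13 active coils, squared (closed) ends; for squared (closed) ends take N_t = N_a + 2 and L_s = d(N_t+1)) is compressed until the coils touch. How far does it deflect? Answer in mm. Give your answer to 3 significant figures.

N_t = 15; L_s = 7.7·16 = 123.2 mm
δ_solid = L₀ − L_s = 216 − 123.2 = 92.8 mm

92.8 mm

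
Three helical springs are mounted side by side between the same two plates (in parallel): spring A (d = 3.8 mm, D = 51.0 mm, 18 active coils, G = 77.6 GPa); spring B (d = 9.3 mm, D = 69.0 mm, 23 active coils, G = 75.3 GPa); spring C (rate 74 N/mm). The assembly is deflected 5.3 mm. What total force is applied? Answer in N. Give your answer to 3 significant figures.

446 N

k_A = Gd⁴/(8D³N_a) = (77.6×10³)(3.8⁴)/(8·51.0³·18) = 0.84708 N/mm
k_B = Gd⁴/(8D³N_a) = (75.3×10³)(9.3⁴)/(8·69.0³·23) = 9.3188 N/mm
Parallel: k_eq = 0.84708 + 9.3188 + 74 = 84.166 N/mm
F = k_eq·δ = 84.166·5.3 = 446.08 N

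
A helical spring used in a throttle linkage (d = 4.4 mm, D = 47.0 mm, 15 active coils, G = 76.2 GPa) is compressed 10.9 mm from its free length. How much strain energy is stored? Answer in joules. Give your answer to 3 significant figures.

0.136 J

k = Gd⁴/(8D³N_a) = (76.2×10³)(4.4⁴)/(8·47.0³·15) = 2.2924 N/mm
U = ½kδ² = 0.5 × 2.2924 × 10.9² = 136.18 N·mm = 0.13618 J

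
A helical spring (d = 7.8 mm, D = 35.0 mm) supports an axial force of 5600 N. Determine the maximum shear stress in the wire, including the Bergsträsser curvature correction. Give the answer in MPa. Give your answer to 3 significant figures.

1400 MPa

Spring index C = D/d = 35.0/7.8 = 4.4872
K_B = (4C+2)/(4C−3) = 19.949/14.949 = 1.3345
τ₀ = 8FD/(πd³) = 8·5600·35.0/(π·7.8³) = 1.568e+06/1490.8 = 1051.7 MPa
τ_max = K·τ₀ = 1.3345 × 1051.7 = 1403.5 MPa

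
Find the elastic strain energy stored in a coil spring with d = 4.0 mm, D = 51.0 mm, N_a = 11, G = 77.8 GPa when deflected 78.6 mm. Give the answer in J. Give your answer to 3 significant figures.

5.27 J

k = Gd⁴/(8D³N_a) = (77.8×10³)(4.0⁴)/(8·51.0³·11) = 1.7062 N/mm
U = ½kδ² = 0.5 × 1.7062 × 78.6² = 5270.4 N·mm = 5.2704 J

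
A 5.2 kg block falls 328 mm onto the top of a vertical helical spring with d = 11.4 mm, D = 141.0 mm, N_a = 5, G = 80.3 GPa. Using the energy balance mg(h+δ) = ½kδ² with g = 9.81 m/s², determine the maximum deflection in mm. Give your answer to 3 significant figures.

k = Gd⁴/(8D³N_a) = (80.3×10³)(11.4⁴)/(8·141.0³·5) = 12.095 N/mm
W = mg = 5.2 × 9.81 = 51.012 N
½kδ² − Wδ − Wh = 0 → δ = (W + √(W² + 2kWh))/k
δ = (51.012 + √(2602.2 + 404756))/12.095 = (51.012 + 638.25)/12.095 = 56.986 mm

57.0 mm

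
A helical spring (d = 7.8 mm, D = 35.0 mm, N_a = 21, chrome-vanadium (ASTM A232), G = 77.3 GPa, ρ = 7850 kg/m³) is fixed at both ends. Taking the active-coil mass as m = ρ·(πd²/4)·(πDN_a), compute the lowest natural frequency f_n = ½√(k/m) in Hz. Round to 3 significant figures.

107 Hz

k = Gd⁴/(8D³N_a) = (77.3×10³)(7.8⁴)/(8·35.0³·21) = 39.723 N/mm = 39723 N/m
Wire length L = πDN_a = π·35.0·21 = 2309.1 mm
m = ρ·(πd²/4)·L = 7850 × 47.784×10⁻⁶ m² × 2.3091 m = 0.86614 kg
f_n = ½√(k/m) = 0.5·√(39723/0.86614) = 0.5·√(45863) = 107.08 Hz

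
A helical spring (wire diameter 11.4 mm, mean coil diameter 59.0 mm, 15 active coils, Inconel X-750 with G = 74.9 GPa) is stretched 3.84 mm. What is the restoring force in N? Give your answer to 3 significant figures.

197 N

k = Gd⁴/(8D³N_a) = (74.9×10³)(11.4⁴)/(8·59.0³·15) = 51.329 N/mm
F = k·δ = 51.329 × 3.84 = 197.1 N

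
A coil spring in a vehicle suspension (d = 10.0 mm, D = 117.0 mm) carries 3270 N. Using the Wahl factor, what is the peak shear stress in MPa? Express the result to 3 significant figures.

Spring index C = D/d = 117.0/10.0 = 11.7000
K_W = (4C−1)/(4C−4) + 0.615/C = 45.800/42.800 + 0.0526 = 1.1227
τ₀ = 8FD/(πd³) = 8·3270·117.0/(π·10.0³) = 3.06072e+06/3141.6 = 974.26 MPa
τ_max = K·τ₀ = 1.1227 × 974.26 = 1093.8 MPa

1090 MPa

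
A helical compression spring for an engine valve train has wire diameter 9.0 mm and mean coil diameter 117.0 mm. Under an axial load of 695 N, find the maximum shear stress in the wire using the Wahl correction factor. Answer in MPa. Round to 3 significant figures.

Spring index C = D/d = 117.0/9.0 = 13.0000
K_W = (4C−1)/(4C−4) + 0.615/C = 51.000/48.000 + 0.0473 = 1.1098
τ₀ = 8FD/(πd³) = 8·695·117.0/(π·9.0³) = 650520/2290.2 = 284.04 MPa
τ_max = K·τ₀ = 1.1098 × 284.04 = 315.23 MPa

315 MPa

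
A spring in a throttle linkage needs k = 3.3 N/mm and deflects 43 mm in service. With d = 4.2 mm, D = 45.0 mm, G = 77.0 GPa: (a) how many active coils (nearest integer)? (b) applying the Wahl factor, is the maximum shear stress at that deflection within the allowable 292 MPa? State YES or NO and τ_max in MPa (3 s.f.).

N_a = Gd⁴/(8D³k) = (77.0×10³)(4.2⁴)/(8·45.0³·3.3) = 9.96 → N_a = 10
Actual rate k = Gd⁴/(8D³·10) = 3.2867 N/mm
Working load F = kδ = 3.2867·43 = 141.33 N
C = 45.0/4.2 = 10.7143; K_W = (4C−1)/(4C−4)+0.615/C = 1.1346
τ_max = K_W·8FD/(πd³) = 1.1346·218.59 = 248.02 MPa
τ_max ≤ 292 MPa → acceptable

(a) 10 coils; (b) YES, τ_max = 248 MPa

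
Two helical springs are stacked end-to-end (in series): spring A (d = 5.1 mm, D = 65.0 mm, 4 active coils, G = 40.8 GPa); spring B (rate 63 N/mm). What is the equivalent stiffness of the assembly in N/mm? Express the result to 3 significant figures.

k_A = Gd⁴/(8D³N_a) = (40.8×10³)(5.1⁴)/(8·65.0³·4) = 3.1409 N/mm
Series: 1/k_eq = 1/3.1409 + 1/63 = 0.33426; k_eq = 2.9917 N/mm

2.99 N/mm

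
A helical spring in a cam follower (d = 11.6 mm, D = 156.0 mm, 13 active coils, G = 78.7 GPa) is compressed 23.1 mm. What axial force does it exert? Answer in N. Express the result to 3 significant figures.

k = Gd⁴/(8D³N_a) = (78.7×10³)(11.6⁴)/(8·156.0³·13) = 3.6091 N/mm
F = k·δ = 3.6091 × 23.1 = 83.37 N

83.4 N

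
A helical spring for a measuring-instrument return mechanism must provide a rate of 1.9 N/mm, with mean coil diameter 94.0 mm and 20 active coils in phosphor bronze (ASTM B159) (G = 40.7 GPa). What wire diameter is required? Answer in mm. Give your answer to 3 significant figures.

8.87 mm

d = (8D³N_a·k / G)^(1/4) = (8·94.0³·20·1.9 / (40.7×10³))^0.25
  = (6203.9)^0.25 = 8.8749 mm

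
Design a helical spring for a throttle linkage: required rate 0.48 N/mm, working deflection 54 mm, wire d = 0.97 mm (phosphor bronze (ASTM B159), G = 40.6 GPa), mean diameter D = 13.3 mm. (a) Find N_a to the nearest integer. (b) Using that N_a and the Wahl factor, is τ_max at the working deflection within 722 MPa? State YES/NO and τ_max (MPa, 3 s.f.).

(a) 4 coils; (b) NO, τ_max = 1060 MPa

N_a = Gd⁴/(8D³k) = (40.6×10³)(0.97⁴)/(8·13.3³·0.48) = 3.979 → N_a = 4
Actual rate k = Gd⁴/(8D³·4) = 0.47743 N/mm
Working load F = kδ = 0.47743·54 = 25.781 N
C = 13.3/0.97 = 13.7113; K_W = (4C−1)/(4C−4)+0.615/C = 1.1039
τ_max = K_W·8FD/(πd³) = 1.1039·956.71 = 1056.1 MPa
τ_max > 722 MPa → exceeds allowable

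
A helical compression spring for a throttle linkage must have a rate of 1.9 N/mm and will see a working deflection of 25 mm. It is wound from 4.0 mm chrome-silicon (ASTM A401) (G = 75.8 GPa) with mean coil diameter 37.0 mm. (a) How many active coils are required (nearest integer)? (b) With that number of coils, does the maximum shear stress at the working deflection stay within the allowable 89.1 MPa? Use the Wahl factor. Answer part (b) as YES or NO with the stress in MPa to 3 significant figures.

(a) 25 coils; (b) YES, τ_max = 81.6 MPa

N_a = Gd⁴/(8D³k) = (75.8×10³)(4.0⁴)/(8·37.0³·1.9) = 25.2 → N_a = 25
Actual rate k = Gd⁴/(8D³·25) = 1.9155 N/mm
Working load F = kδ = 1.9155·25 = 47.887 N
C = 37.0/4.0 = 9.2500; K_W = (4C−1)/(4C−4)+0.615/C = 1.1574
τ_max = K_W·8FD/(πd³) = 1.1574·70.498 = 81.594 MPa
τ_max ≤ 89.1 MPa → acceptable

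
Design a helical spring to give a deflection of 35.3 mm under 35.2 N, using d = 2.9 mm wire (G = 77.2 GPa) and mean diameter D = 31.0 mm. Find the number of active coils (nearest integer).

23

Required rate k = F/δ = 35.2/35.3 = 0.99717 N/mm
N_a = Gd⁴/(8D³k) = (77.2×10³ × 2.9⁴)/(8 × 31.0³ × 0.99717)
    = 5.46021e+06 / 237653 = 22.98 → 23 coils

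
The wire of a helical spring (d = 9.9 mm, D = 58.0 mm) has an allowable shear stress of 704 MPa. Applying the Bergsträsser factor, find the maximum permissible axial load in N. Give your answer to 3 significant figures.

C = D/d = 58.0/9.9 = 5.8586
K_B = (4C+2)/(4C−3) = 25.434/20.434 = 1.2447
τ_max = K·8FD/(πd³) → F_max = τ_allow·πd³/(8DK)
F_max = 704·π·9.9³/(8·58.0·1.2447) = 2.146e+06/577.53 = 3715.8 N

3720 N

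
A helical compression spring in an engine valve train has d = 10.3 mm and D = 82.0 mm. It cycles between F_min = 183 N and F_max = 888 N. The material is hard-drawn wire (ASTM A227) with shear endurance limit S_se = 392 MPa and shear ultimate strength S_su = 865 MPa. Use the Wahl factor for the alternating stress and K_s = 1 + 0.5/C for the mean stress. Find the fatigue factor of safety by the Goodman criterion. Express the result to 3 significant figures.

3.04

C = D/d = 82.0/10.3 = 7.9612; K_W = (4C−1)/(4C−4)+0.615/C = 1.1850; K_s = 1+0.5/C = 1.0628
F_a = (F_max−F_min)/2 = 352.5 N; F_m = (F_max+F_min)/2 = 535.5 N
τ_a = K_W·8F_aD/(πd³) = 1.1850 × 67.36 = 79.821 MPa
τ_m = K_s·8F_mD/(πd³) = 1.0628 × 102.33 = 108.76 MPa
Goodman: 1/n_f = τ_a/S_se + τ_m/S_su = 79.821/392 + 108.76/865 = 0.20362 + 0.12573 = 0.32935
n_f = 1/0.32935 = 3.036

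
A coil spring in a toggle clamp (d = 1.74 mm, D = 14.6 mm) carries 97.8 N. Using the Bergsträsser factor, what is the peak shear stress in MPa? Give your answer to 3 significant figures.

Spring index C = D/d = 14.6/1.74 = 8.3908
K_B = (4C+2)/(4C−3) = 35.563/30.563 = 1.1636
τ₀ = 8FD/(πd³) = 8·97.8·14.6/(π·1.74³) = 11423/16.55 = 690.21 MPa
τ_max = K·τ₀ = 1.1636 × 690.21 = 803.13 MPa

803 MPa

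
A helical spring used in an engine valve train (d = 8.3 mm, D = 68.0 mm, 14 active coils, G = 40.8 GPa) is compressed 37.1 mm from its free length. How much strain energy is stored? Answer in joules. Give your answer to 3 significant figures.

k = Gd⁴/(8D³N_a) = (40.8×10³)(8.3⁴)/(8·68.0³·14) = 5.4983 N/mm
U = ½kδ² = 0.5 × 5.4983 × 37.1² = 3784 N·mm = 3.784 J

3.78 J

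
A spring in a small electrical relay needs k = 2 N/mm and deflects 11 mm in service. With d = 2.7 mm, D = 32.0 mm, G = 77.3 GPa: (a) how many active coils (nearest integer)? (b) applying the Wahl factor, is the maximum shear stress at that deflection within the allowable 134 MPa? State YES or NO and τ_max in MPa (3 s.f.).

N_a = Gd⁴/(8D³k) = (77.3×10³)(2.7⁴)/(8·32.0³·2) = 7.835 → N_a = 8
Actual rate k = Gd⁴/(8D³·8) = 1.9589 N/mm
Working load F = kδ = 1.9589·11 = 21.548 N
C = 32.0/2.7 = 11.8519; K_W = (4C−1)/(4C−4)+0.615/C = 1.1210
τ_max = K_W·8FD/(πd³) = 1.1210·89.206 = 100 MPa
τ_max ≤ 134 MPa → acceptable

(a) 8 coils; (b) YES, τ_max = 100 MPa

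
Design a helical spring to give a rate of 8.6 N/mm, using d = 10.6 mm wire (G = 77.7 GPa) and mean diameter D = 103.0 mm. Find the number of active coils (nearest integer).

13

N_a = Gd⁴/(8D³k) = (77.7×10³ × 10.6⁴)/(8 × 103.0³ × 8.6)
    = 9.80945e+08 / 7.51796e+07 = 13.05 → 13 coils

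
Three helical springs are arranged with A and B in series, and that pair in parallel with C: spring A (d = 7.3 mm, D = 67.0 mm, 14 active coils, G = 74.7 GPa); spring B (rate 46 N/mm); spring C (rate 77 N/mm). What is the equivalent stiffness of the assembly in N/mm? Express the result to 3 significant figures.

k_A = Gd⁴/(8D³N_a) = (74.7×10³)(7.3⁴)/(8·67.0³·14) = 6.2975 N/mm
Springs A,B series: k_AB = 1/(1/6.2975+1/46) = 5.5392 N/mm; parallel with C: k_eq = 5.5392+77 = 82.539 N/mm

82.5 N/mm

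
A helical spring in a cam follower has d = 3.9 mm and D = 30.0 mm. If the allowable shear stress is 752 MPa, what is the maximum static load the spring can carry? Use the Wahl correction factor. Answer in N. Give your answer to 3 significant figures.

490 N

C = D/d = 30.0/3.9 = 7.6923
K_W = (4C−1)/(4C−4) + 0.615/C = 29.769/26.769 + 0.0799 = 1.1920
τ_max = K·8FD/(πd³) → F_max = τ_allow·πd³/(8DK)
F_max = 752·π·3.9³/(8·30.0·1.1920) = 1.4014e+05/286.08 = 489.85 N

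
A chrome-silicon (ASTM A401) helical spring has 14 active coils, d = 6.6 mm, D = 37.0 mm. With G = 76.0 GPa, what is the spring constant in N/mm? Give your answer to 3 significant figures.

25.4 N/mm

k = Gd⁴/(8D³N_a) = (76.0×10³ × 6.6⁴) / (8 × 37.0³ × 14)
  = 1.44208e+08 / 5.67314e+06 = 25.419 N/mm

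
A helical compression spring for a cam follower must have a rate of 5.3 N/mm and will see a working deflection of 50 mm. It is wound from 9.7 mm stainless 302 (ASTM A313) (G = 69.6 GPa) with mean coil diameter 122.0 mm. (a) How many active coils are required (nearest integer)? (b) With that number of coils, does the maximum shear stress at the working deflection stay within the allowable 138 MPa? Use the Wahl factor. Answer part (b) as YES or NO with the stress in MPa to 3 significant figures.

(a) 8 coils; (b) YES, τ_max = 100 MPa

N_a = Gd⁴/(8D³k) = (69.6×10³)(9.7⁴)/(8·122.0³·5.3) = 8.003 → N_a = 8
Actual rate k = Gd⁴/(8D³·8) = 5.302 N/mm
Working load F = kδ = 5.302·50 = 265.1 N
C = 122.0/9.7 = 12.5773; K_W = (4C−1)/(4C−4)+0.615/C = 1.1137
τ_max = K_W·8FD/(πd³) = 1.1137·90.238 = 100.5 MPa
τ_max ≤ 138 MPa → acceptable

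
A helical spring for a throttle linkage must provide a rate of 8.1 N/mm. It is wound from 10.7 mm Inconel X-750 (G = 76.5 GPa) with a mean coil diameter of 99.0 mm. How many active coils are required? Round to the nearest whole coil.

16

N_a = Gd⁴/(8D³k) = (76.5×10³ × 10.7⁴)/(8 × 99.0³ × 8.1)
    = 1.00276e+09 / 6.28754e+07 = 15.95 → 16 coils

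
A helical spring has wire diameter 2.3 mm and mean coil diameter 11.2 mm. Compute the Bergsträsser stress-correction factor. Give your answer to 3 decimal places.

1.303

C = D/d = 11.2/2.3 = 4.8696
K_B = (4C+2)/(4C−3) = 21.478/16.478 = 1.3034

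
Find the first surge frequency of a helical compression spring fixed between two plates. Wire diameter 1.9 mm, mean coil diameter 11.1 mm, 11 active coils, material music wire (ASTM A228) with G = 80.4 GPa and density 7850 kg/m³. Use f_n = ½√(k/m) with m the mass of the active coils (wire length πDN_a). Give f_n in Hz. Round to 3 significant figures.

505 Hz

k = Gd⁴/(8D³N_a) = (80.4×10³)(1.9⁴)/(8·11.1³·11) = 8.706 N/mm = 8706 N/m
Wire length L = πDN_a = π·11.1·11 = 383.59 mm
m = ρ·(πd²/4)·L = 7850 × 2.8353×10⁻⁶ m² × 0.38359 m = 0.0085375 kg
f_n = ½√(k/m) = 0.5·√(8706/0.0085375) = 0.5·√(1.0197e+06) = 504.91 Hz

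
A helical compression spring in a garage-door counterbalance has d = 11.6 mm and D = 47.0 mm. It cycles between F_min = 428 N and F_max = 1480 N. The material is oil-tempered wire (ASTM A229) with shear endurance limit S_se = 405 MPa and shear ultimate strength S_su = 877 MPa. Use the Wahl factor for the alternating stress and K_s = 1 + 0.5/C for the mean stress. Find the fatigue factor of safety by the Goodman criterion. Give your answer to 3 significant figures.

4.29

C = D/d = 47.0/11.6 = 4.0517; K_W = (4C−1)/(4C−4)+0.615/C = 1.3975; K_s = 1+0.5/C = 1.1234
F_a = (F_max−F_min)/2 = 526 N; F_m = (F_max+F_min)/2 = 954 N
τ_a = K_W·8F_aD/(πd³) = 1.3975 × 40.332 = 56.366 MPa
τ_m = K_s·8F_mD/(πd³) = 1.1234 × 73.15 = 82.177 MPa
Goodman: 1/n_f = τ_a/S_se + τ_m/S_su = 56.366/405 + 82.177/877 = 0.13918 + 0.09370 = 0.23288
n_f = 1/0.23288 = 4.294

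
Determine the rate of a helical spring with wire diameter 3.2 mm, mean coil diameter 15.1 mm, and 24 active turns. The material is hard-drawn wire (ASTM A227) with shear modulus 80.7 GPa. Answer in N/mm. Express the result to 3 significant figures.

k = Gd⁴/(8D³N_a) = (80.7×10³ × 3.2⁴) / (8 × 15.1³ × 24)
  = 8.46201e+06 / 661047 = 12.801 N/mm

12.8 N/mm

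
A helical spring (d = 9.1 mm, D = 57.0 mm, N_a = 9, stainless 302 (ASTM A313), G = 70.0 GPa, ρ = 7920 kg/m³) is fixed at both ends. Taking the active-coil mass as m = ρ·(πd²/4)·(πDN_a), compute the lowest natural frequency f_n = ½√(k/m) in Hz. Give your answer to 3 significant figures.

k = Gd⁴/(8D³N_a) = (70.0×10³)(9.1⁴)/(8·57.0³·9) = 36 N/mm = 36000 N/m
Wire length L = πDN_a = π·57.0·9 = 1611.6 mm
m = ρ·(πd²/4)·L = 7920 × 65.039×10⁻⁶ m² × 1.6116 m = 0.83017 kg
f_n = ½√(k/m) = 0.5·√(36000/0.83017) = 0.5·√(43365) = 104.12 Hz

104 Hz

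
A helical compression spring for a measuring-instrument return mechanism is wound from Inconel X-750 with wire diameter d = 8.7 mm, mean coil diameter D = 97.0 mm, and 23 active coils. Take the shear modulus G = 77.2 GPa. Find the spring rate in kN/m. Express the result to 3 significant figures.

2.63 kN/m

k = Gd⁴/(8D³N_a) = (77.2×10³ × 8.7⁴) / (8 × 97.0³ × 23)
  = 4.42277e+08 / 1.67932e+08 = 2.6337 N/mm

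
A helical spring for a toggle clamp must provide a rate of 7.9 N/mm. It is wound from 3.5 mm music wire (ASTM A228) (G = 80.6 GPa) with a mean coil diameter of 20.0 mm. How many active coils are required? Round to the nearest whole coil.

24

N_a = Gd⁴/(8D³k) = (80.6×10³ × 3.5⁴)/(8 × 20.0³ × 7.9)
    = 1.2095e+07 / 505600 = 23.92 → 24 coils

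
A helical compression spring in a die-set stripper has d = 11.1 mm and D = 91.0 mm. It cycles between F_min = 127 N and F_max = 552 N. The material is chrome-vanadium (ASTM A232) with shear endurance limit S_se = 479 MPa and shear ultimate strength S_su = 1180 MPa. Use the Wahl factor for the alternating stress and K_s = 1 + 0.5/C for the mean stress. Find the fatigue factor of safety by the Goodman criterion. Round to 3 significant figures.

C = D/d = 91.0/11.1 = 8.1982; K_W = (4C−1)/(4C−4)+0.615/C = 1.1792; K_s = 1+0.5/C = 1.0610
F_a = (F_max−F_min)/2 = 212.5 N; F_m = (F_max+F_min)/2 = 339.5 N
τ_a = K_W·8F_aD/(πd³) = 1.1792 × 36.006 = 42.458 MPa
τ_m = K_s·8F_mD/(πd³) = 1.0610 × 57.524 = 61.033 MPa
Goodman: 1/n_f = τ_a/S_se + τ_m/S_su = 42.458/479 + 61.033/1180 = 0.08864 + 0.05172 = 0.14036
n_f = 1/0.14036 = 7.124

7.12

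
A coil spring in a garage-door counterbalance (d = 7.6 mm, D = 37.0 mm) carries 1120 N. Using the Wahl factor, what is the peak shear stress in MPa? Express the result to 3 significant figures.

Spring index C = D/d = 37.0/7.6 = 4.8684
K_W = (4C−1)/(4C−4) + 0.615/C = 18.474/15.474 + 0.1263 = 1.3202
τ₀ = 8FD/(πd³) = 8·1120·37.0/(π·7.6³) = 331520/1379.1 = 240.39 MPa
τ_max = K·τ₀ = 1.3202 × 240.39 = 317.37 MPa

317 MPa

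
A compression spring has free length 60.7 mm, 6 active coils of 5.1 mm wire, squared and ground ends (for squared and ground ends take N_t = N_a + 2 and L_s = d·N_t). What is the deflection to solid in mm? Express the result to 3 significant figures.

19.9 mm

N_t = 8; L_s = 5.1·8 = 40.8 mm
δ_solid = L₀ − L_s = 60.7 − 40.8 = 19.9 mm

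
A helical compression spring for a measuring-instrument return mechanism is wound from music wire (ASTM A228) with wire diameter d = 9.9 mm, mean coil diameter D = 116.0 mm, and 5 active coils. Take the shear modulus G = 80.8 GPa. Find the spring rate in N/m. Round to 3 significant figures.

k = Gd⁴/(8D³N_a) = (80.8×10³ × 9.9⁴) / (8 × 116.0³ × 5)
  = 7.76162e+08 / 6.24358e+07 = 12.431 N/mm = 12431 N/m

12400 N/m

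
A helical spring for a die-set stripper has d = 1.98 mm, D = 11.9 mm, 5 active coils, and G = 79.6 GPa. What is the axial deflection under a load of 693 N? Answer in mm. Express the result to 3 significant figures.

38.2 mm

k = Gd⁴/(8D³N_a) = (79.6×10³)(1.98⁴)/(8·11.9³·5) = 18.15 N/mm
δ = F/k = 693 / 18.15 = 38.182 mm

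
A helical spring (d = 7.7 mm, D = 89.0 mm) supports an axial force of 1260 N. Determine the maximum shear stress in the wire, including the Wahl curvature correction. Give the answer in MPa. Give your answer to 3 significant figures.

703 MPa

Spring index C = D/d = 89.0/7.7 = 11.5584
K_W = (4C−1)/(4C−4) + 0.615/C = 45.234/42.234 + 0.0532 = 1.1242
τ₀ = 8FD/(πd³) = 8·1260·89.0/(π·7.7³) = 897120/1434.2 = 625.5 MPa
τ_max = K·τ₀ = 1.1242 × 625.5 = 703.21 MPa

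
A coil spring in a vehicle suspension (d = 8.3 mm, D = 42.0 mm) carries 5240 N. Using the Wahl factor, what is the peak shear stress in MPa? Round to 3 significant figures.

Spring index C = D/d = 42.0/8.3 = 5.0602
K_W = (4C−1)/(4C−4) + 0.615/C = 19.241/16.241 + 0.1215 = 1.3063
τ₀ = 8FD/(πd³) = 8·5240·42.0/(π·8.3³) = 1.76064e+06/1796.3 = 980.14 MPa
τ_max = K·τ₀ = 1.3063 × 980.14 = 1280.3 MPa

1280 MPa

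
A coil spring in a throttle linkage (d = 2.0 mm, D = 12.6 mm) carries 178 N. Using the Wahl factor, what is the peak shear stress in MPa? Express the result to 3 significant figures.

885 MPa

Spring index C = D/d = 12.6/2.0 = 6.3000
K_W = (4C−1)/(4C−4) + 0.615/C = 24.200/21.200 + 0.0976 = 1.2391
τ₀ = 8FD/(πd³) = 8·178·12.6/(π·2.0³) = 17942.4/25.133 = 713.91 MPa
τ_max = K·τ₀ = 1.2391 × 713.91 = 884.62 MPa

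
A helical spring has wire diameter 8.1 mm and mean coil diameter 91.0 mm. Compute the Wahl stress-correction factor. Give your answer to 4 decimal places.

1.1280

C = D/d = 91.0/8.1 = 11.2346
K_W = (4C−1)/(4C−4) + 0.615/C = 43.938/40.938 + 0.0547 = 1.1280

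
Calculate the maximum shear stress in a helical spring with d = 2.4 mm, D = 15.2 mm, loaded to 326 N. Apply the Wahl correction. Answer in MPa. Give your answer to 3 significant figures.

Spring index C = D/d = 15.2/2.4 = 6.3333
K_W = (4C−1)/(4C−4) + 0.615/C = 24.333/21.333 + 0.0971 = 1.2377
τ₀ = 8FD/(πd³) = 8·326·15.2/(π·2.4³) = 39641.6/43.429 = 912.78 MPa
τ_max = K·τ₀ = 1.2377 × 912.78 = 1129.8 MPa

1130 MPa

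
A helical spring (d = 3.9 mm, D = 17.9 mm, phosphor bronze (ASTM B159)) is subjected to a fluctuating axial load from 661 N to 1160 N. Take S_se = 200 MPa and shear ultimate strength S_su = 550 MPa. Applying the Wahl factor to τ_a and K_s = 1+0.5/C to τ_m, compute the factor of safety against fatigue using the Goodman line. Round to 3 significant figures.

0.371

C = D/d = 17.9/3.9 = 4.5897; K_W = (4C−1)/(4C−4)+0.615/C = 1.3429; K_s = 1+0.5/C = 1.1089
F_a = (F_max−F_min)/2 = 249.5 N; F_m = (F_max+F_min)/2 = 910.5 N
τ_a = K_W·8F_aD/(πd³) = 1.3429 × 191.72 = 257.47 MPa
τ_m = K_s·8F_mD/(πd³) = 1.1089 × 699.65 = 775.87 MPa
Goodman: 1/n_f = τ_a/S_se + τ_m/S_su = 257.47/200 + 775.87/550 = 1.28733 + 1.41067 = 2.698
n_f = 1/2.698 = 0.3706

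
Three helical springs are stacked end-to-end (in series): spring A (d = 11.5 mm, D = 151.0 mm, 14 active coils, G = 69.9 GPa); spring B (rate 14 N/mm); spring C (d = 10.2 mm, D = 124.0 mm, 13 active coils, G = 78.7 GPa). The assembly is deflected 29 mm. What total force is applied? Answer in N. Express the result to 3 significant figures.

46.8 N

k_A = Gd⁴/(8D³N_a) = (69.9×10³)(11.5⁴)/(8·151.0³·14) = 3.1704 N/mm
k_C = Gd⁴/(8D³N_a) = (78.7×10³)(10.2⁴)/(8·124.0³·13) = 4.2961 N/mm
Series: 1/k_eq = 1/3.1704 + 1/14 + 1/4.2961 = 0.61961; k_eq = 1.6139 N/mm
F = k_eq·δ = 1.6139·29 = 46.804 N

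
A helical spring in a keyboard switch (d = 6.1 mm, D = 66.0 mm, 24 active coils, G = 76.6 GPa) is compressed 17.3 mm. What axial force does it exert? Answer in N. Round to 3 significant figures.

k = Gd⁴/(8D³N_a) = (76.6×10³)(6.1⁴)/(8·66.0³·24) = 1.9214 N/mm
F = k·δ = 1.9214 × 17.3 = 33.24 N

33.2 N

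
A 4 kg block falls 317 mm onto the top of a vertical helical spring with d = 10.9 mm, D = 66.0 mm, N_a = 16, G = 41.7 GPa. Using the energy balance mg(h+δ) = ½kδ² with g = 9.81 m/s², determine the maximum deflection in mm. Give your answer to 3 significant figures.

42.0 mm

k = Gd⁴/(8D³N_a) = (41.7×10³)(10.9⁴)/(8·66.0³·16) = 15.996 N/mm
W = mg = 4 × 9.81 = 39.24 N
½kδ² − Wδ − Wh = 0 → δ = (W + √(W² + 2kWh))/k
δ = (39.24 + √(1539.8 + 397941))/15.996 = (39.24 + 632.04)/15.996 = 41.967 mm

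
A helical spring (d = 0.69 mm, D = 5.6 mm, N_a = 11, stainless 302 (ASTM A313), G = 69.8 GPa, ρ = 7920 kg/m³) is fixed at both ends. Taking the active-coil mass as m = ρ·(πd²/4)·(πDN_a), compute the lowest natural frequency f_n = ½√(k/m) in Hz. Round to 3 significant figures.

668 Hz

k = Gd⁴/(8D³N_a) = (69.8×10³)(0.69⁴)/(8·5.6³·11) = 1.0238 N/mm = 1023.8 N/m
Wire length L = πDN_a = π·5.6·11 = 193.52 mm
m = ρ·(πd²/4)·L = 7920 × 0.37393×10⁻⁶ m² × 0.19352 m = 0.00057312 kg
f_n = ½√(k/m) = 0.5·√(1023.8/0.00057312) = 0.5·√(1.7863e+06) = 668.27 Hz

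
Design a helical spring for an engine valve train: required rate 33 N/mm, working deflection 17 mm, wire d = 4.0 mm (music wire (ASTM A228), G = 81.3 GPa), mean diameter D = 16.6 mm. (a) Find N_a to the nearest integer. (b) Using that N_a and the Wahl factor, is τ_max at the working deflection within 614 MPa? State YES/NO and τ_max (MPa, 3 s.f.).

N_a = Gd⁴/(8D³k) = (81.3×10³)(4.0⁴)/(8·16.6³·33) = 17.23 → N_a = 17
Actual rate k = Gd⁴/(8D³·17) = 33.455 N/mm
Working load F = kδ = 33.455·17 = 568.74 N
C = 16.6/4.0 = 4.1500; K_W = (4C−1)/(4C−4)+0.615/C = 1.3863
τ_max = K_W·8FD/(πd³) = 1.3863·375.65 = 520.76 MPa
τ_max ≤ 614 MPa → acceptable

(a) 17 coils; (b) YES, τ_max = 521 MPa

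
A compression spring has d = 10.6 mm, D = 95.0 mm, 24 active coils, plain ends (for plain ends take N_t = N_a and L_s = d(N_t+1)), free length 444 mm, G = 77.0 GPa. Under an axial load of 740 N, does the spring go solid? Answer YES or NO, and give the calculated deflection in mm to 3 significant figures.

NO, δ = 125 mm

k = Gd⁴/(8D³N_a) = (77.0×10³)(10.6⁴)/(8·95.0³·24) = 5.9053 N/mm
N_t = 24; L_s = 10.6·25 = 265 mm; δ_solid = L₀ − L_s = 444 − 265 = 179 mm
δ = F/k = 740/5.9053 = 125.31 mm
δ < δ_solid → spring does not go solid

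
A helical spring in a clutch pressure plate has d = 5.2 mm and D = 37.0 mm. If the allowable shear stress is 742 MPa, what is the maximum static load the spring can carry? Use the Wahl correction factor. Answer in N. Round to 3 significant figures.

916 N

C = D/d = 37.0/5.2 = 7.1154
K_W = (4C−1)/(4C−4) + 0.615/C = 27.462/24.462 + 0.0864 = 1.2091
τ_max = K·8FD/(πd³) → F_max = τ_allow·πd³/(8DK)
F_max = 742·π·5.2³/(8·37.0·1.2091) = 3.2777e+05/357.89 = 915.84 N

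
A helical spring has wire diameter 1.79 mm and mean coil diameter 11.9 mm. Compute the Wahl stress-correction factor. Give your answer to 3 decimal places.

1.225

C = D/d = 11.9/1.79 = 6.6480
K_W = (4C−1)/(4C−4) + 0.615/C = 25.592/22.592 + 0.0925 = 1.2253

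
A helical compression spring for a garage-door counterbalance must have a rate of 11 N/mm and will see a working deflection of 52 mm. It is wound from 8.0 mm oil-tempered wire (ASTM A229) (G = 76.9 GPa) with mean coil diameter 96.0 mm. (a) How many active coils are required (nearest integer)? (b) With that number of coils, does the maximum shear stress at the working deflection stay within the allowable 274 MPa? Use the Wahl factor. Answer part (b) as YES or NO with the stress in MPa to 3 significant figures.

N_a = Gd⁴/(8D³k) = (76.9×10³)(8.0⁴)/(8·96.0³·11) = 4.046 → N_a = 4
Actual rate k = Gd⁴/(8D³·4) = 11.126 N/mm
Working load F = kδ = 11.126·52 = 578.53 N
C = 96.0/8.0 = 12.0000; K_W = (4C−1)/(4C−4)+0.615/C = 1.1194
τ_max = K_W·8FD/(πd³) = 1.1194·276.23 = 309.22 MPa
τ_max > 274 MPa → exceeds allowable

(a) 4 coils; (b) NO, τ_max = 309 MPa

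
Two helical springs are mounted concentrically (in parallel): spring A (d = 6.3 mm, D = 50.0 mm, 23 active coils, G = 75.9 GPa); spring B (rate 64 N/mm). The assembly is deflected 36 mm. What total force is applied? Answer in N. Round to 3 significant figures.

k_A = Gd⁴/(8D³N_a) = (75.9×10³)(6.3⁴)/(8·50.0³·23) = 5.1985 N/mm
Parallel: k_eq = 5.1985 + 64 = 69.198 N/mm
F = k_eq·δ = 69.198·36 = 2491.1 N

2490 N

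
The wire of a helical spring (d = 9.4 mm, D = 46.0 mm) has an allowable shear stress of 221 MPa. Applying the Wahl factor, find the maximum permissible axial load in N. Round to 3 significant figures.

1190 N

C = D/d = 46.0/9.4 = 4.8936
K_W = (4C−1)/(4C−4) + 0.615/C = 18.574/15.574 + 0.1257 = 1.3183
τ_max = K·8FD/(πd³) → F_max = τ_allow·πd³/(8DK)
F_max = 221·π·9.4³/(8·46.0·1.3183) = 5.7667e+05/485.13 = 1188.7 N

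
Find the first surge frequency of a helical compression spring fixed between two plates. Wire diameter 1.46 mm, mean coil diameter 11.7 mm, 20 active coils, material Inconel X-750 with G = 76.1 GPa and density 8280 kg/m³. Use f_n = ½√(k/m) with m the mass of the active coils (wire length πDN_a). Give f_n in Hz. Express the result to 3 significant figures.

k = Gd⁴/(8D³N_a) = (76.1×10³)(1.46⁴)/(8·11.7³·20) = 1.3493 N/mm = 1349.3 N/m
Wire length L = πDN_a = π·11.7·20 = 735.13 mm
m = ρ·(πd²/4)·L = 8280 × 1.6742×10⁻⁶ m² × 0.73513 m = 0.01019 kg
f_n = ½√(k/m) = 0.5·√(1349.3/0.01019) = 0.5·√(1.3241e+05) = 181.94 Hz

182 Hz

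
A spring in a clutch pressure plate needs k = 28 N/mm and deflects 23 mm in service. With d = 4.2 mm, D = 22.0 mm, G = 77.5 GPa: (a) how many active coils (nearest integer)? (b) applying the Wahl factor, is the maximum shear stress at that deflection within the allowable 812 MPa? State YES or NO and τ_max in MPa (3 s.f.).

(a) 10 coils; (b) YES, τ_max = 637 MPa

N_a = Gd⁴/(8D³k) = (77.5×10³)(4.2⁴)/(8·22.0³·28) = 10.11 → N_a = 10
Actual rate k = Gd⁴/(8D³·10) = 28.31 N/mm
Working load F = kδ = 28.31·23 = 651.13 N
C = 22.0/4.2 = 5.2381; K_W = (4C−1)/(4C−4)+0.615/C = 1.2944
τ_max = K_W·8FD/(πd³) = 1.2944·492.36 = 637.3 MPa
τ_max ≤ 812 MPa → acceptable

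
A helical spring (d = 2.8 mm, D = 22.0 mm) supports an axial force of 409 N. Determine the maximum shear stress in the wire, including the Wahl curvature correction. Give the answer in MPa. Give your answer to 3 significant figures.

Spring index C = D/d = 22.0/2.8 = 7.8571
K_W = (4C−1)/(4C−4) + 0.615/C = 30.429/27.429 + 0.0783 = 1.1876
τ₀ = 8FD/(πd³) = 8·409·22.0/(π·2.8³) = 71984/68.964 = 1043.8 MPa
τ_max = K·τ₀ = 1.1876 × 1043.8 = 1239.7 MPa

1240 MPa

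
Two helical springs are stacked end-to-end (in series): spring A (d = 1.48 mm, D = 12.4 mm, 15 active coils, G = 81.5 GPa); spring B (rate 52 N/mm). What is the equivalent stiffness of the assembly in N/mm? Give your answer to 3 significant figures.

k_A = Gd⁴/(8D³N_a) = (81.5×10³)(1.48⁴)/(8·12.4³·15) = 1.7091 N/mm
Series: 1/k_eq = 1/1.7091 + 1/52 = 0.60435; k_eq = 1.6547 N/mm

1.65 N/mm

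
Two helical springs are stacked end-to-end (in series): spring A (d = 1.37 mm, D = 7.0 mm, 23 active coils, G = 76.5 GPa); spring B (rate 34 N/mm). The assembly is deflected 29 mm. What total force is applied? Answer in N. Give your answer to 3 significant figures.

110 N

k_A = Gd⁴/(8D³N_a) = (76.5×10³)(1.37⁴)/(8·7.0³·23) = 4.27 N/mm
Series: 1/k_eq = 1/4.27 + 1/34 = 0.2636; k_eq = 3.7936 N/mm
F = k_eq·δ = 3.7936·29 = 110.01 N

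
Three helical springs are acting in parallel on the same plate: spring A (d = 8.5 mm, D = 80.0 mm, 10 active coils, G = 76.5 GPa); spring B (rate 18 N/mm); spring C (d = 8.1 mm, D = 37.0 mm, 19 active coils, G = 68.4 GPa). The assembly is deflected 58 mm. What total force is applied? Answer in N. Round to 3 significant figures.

3830 N

k_A = Gd⁴/(8D³N_a) = (76.5×10³)(8.5⁴)/(8·80.0³·10) = 9.7494 N/mm
k_C = Gd⁴/(8D³N_a) = (68.4×10³)(8.1⁴)/(8·37.0³·19) = 38.243 N/mm
Parallel: k_eq = 9.7494 + 18 + 38.243 = 65.992 N/mm
F = k_eq·δ = 65.992·58 = 3827.5 N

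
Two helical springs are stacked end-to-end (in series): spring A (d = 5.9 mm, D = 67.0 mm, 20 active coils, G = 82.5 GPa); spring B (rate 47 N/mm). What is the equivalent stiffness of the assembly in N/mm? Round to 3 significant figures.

1.99 N/mm

k_A = Gd⁴/(8D³N_a) = (82.5×10³)(5.9⁴)/(8·67.0³·20) = 2.0774 N/mm
Series: 1/k_eq = 1/2.0774 + 1/47 = 0.50265; k_eq = 1.9895 N/mm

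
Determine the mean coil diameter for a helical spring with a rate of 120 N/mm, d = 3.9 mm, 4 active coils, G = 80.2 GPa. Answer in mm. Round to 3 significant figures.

D = (Gd⁴/(8N_a·k))^(1/3) = (80.2×10³·3.9⁴/(8·4·120))^(1/3)
  = (4831.72)^(1/3) = 16.9057 mm

16.9 mm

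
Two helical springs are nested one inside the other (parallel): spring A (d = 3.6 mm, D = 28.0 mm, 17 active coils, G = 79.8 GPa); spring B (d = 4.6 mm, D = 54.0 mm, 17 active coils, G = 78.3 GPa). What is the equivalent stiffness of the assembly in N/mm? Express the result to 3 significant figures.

k_A = Gd⁴/(8D³N_a) = (79.8×10³)(3.6⁴)/(8·28.0³·17) = 4.4895 N/mm
k_B = Gd⁴/(8D³N_a) = (78.3×10³)(4.6⁴)/(8·54.0³·17) = 1.6371 N/mm
Parallel: k_eq = 4.4895 + 1.6371 = 6.1266 N/mm

6.13 N/mm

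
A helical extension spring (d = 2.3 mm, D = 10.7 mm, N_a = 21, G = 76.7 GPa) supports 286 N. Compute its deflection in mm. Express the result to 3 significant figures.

k = Gd⁴/(8D³N_a) = (76.7×10³)(2.3⁴)/(8·10.7³·21) = 10.429 N/mm
δ = F/k = 286 / 10.429 = 27.423 mm

27.4 mm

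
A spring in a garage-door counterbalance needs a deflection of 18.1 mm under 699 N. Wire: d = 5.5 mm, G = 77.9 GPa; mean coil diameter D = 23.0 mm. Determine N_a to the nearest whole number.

Required rate k = F/δ = 699/18.1 = 38.619 N/mm
N_a = Gd⁴/(8D³k) = (77.9×10³ × 5.5⁴)/(8 × 23.0³ × 38.619)
    = 7.12834e+07 / 3.759e+06 = 18.96 → 19 coils

19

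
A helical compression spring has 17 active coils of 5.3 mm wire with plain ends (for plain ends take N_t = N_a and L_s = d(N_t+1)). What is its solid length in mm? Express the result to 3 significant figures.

plain ends: N_t = N_a = 17
L_s = d·(N_t+1) = 5.3 × 18 = 95.4 mm

95.4 mm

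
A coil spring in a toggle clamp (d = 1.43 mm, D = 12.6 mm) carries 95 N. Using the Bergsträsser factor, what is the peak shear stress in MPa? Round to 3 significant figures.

1200 MPa

Spring index C = D/d = 12.6/1.43 = 8.8112
K_B = (4C+2)/(4C−3) = 37.245/32.245 = 1.1551
τ₀ = 8FD/(πd³) = 8·95·12.6/(π·1.43³) = 9576/9.1867 = 1042.4 MPa
τ_max = K·τ₀ = 1.1551 × 1042.4 = 1204 MPa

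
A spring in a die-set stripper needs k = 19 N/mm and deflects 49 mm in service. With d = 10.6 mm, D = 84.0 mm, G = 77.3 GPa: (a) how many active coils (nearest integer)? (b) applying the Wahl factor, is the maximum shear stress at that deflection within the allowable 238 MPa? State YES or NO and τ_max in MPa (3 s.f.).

N_a = Gd⁴/(8D³k) = (77.3×10³)(10.6⁴)/(8·84.0³·19) = 10.83 → N_a = 11
Actual rate k = Gd⁴/(8D³·11) = 18.71 N/mm
Working load F = kδ = 18.71·49 = 916.81 N
C = 84.0/10.6 = 7.9245; K_W = (4C−1)/(4C−4)+0.615/C = 1.1859
τ_max = K_W·8FD/(πd³) = 1.1859·164.66 = 195.27 MPa
τ_max ≤ 238 MPa → acceptable

(a) 11 coils; (b) YES, τ_max = 195 MPa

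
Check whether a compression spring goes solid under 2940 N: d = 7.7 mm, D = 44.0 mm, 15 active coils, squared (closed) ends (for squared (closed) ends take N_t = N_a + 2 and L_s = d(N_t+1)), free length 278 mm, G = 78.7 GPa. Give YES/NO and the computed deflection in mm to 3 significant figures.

k = Gd⁴/(8D³N_a) = (78.7×10³)(7.7⁴)/(8·44.0³·15) = 27.064 N/mm
N_t = 17; L_s = 7.7·18 = 138.6 mm; δ_solid = L₀ − L_s = 278 − 138.6 = 139.4 mm
δ = F/k = 2940/27.064 = 108.63 mm
δ < δ_solid → spring does not go solid

NO, δ = 109 mm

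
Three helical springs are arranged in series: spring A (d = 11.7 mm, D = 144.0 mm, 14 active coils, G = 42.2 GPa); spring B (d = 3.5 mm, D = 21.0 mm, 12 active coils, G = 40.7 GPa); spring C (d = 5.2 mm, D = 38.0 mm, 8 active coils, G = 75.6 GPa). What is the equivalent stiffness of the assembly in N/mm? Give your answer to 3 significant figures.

1.58 N/mm

k_A = Gd⁴/(8D³N_a) = (42.2×10³)(11.7⁴)/(8·144.0³·14) = 2.3646 N/mm
k_B = Gd⁴/(8D³N_a) = (40.7×10³)(3.5⁴)/(8·21.0³·12) = 6.8697 N/mm
k_C = Gd⁴/(8D³N_a) = (75.6×10³)(5.2⁴)/(8·38.0³·8) = 15.74 N/mm
Series: 1/k_eq = 1/2.3646 + 1/6.8697 + 1/15.74 = 0.63201; k_eq = 1.5823 N/mm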